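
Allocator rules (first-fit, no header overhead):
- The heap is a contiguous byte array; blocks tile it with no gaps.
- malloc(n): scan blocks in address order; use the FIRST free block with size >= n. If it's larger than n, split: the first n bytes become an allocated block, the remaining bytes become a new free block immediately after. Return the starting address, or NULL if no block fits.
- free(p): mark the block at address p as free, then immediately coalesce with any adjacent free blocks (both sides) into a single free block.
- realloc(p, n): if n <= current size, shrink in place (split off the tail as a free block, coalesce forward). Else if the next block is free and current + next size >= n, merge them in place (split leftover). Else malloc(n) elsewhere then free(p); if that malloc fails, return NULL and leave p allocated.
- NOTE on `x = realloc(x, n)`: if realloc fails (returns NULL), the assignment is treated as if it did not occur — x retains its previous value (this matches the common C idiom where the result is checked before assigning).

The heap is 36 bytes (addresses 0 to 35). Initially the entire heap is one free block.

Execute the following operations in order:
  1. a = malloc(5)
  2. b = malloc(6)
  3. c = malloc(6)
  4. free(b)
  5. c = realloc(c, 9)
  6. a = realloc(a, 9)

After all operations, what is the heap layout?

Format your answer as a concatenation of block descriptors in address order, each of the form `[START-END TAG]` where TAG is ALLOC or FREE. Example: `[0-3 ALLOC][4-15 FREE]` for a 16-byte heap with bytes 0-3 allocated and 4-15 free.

Op 1: a = malloc(5) -> a = 0; heap: [0-4 ALLOC][5-35 FREE]
Op 2: b = malloc(6) -> b = 5; heap: [0-4 ALLOC][5-10 ALLOC][11-35 FREE]
Op 3: c = malloc(6) -> c = 11; heap: [0-4 ALLOC][5-10 ALLOC][11-16 ALLOC][17-35 FREE]
Op 4: free(b) -> (freed b); heap: [0-4 ALLOC][5-10 FREE][11-16 ALLOC][17-35 FREE]
Op 5: c = realloc(c, 9) -> c = 11; heap: [0-4 ALLOC][5-10 FREE][11-19 ALLOC][20-35 FREE]
Op 6: a = realloc(a, 9) -> a = 0; heap: [0-8 ALLOC][9-10 FREE][11-19 ALLOC][20-35 FREE]

Answer: [0-8 ALLOC][9-10 FREE][11-19 ALLOC][20-35 FREE]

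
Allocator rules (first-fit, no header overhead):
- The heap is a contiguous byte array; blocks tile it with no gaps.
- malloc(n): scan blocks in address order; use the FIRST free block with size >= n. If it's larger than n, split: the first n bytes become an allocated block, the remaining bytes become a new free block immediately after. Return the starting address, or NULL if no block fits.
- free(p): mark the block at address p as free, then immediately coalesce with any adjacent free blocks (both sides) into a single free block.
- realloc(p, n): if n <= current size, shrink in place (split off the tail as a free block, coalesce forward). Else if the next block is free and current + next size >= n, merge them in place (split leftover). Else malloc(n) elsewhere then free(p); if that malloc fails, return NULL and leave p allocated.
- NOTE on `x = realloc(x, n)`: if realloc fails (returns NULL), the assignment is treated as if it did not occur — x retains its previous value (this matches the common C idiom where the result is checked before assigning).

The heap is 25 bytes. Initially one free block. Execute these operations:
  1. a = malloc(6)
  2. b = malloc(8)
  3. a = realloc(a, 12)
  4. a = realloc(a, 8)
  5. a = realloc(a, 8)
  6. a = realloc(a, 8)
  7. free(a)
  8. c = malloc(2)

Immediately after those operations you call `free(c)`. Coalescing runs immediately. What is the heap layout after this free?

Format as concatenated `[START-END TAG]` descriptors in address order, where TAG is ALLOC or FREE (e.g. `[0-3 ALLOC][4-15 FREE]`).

Answer: [0-5 FREE][6-13 ALLOC][14-24 FREE]

Derivation:
Op 1: a = malloc(6) -> a = 0; heap: [0-5 ALLOC][6-24 FREE]
Op 2: b = malloc(8) -> b = 6; heap: [0-5 ALLOC][6-13 ALLOC][14-24 FREE]
Op 3: a = realloc(a, 12) -> NULL (a unchanged); heap: [0-5 ALLOC][6-13 ALLOC][14-24 FREE]
Op 4: a = realloc(a, 8) -> a = 14; heap: [0-5 FREE][6-13 ALLOC][14-21 ALLOC][22-24 FREE]
Op 5: a = realloc(a, 8) -> a = 14; heap: [0-5 FREE][6-13 ALLOC][14-21 ALLOC][22-24 FREE]
Op 6: a = realloc(a, 8) -> a = 14; heap: [0-5 FREE][6-13 ALLOC][14-21 ALLOC][22-24 FREE]
Op 7: free(a) -> (freed a); heap: [0-5 FREE][6-13 ALLOC][14-24 FREE]
Op 8: c = malloc(2) -> c = 0; heap: [0-1 ALLOC][2-5 FREE][6-13 ALLOC][14-24 FREE]
free(c): c = 0 -> block [0-1 ALLOC]; mark free, coalesce with adjacent free neighbors -> [0-5 FREE][6-13 ALLOC][14-24 FREE]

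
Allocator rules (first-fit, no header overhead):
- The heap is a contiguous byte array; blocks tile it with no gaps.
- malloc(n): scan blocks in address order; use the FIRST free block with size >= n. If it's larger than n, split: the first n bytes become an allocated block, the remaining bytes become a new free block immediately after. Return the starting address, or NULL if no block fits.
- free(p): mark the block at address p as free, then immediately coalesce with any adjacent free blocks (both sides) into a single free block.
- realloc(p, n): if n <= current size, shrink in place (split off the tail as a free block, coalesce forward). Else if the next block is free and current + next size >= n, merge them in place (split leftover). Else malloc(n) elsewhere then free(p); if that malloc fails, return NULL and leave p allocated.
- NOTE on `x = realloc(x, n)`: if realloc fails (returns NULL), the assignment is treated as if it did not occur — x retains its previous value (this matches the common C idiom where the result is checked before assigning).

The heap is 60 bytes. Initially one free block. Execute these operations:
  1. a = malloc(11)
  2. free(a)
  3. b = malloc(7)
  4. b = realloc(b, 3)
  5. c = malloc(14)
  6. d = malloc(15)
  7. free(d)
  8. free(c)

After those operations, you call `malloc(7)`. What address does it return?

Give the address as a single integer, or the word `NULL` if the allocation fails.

Op 1: a = malloc(11) -> a = 0; heap: [0-10 ALLOC][11-59 FREE]
Op 2: free(a) -> (freed a); heap: [0-59 FREE]
Op 3: b = malloc(7) -> b = 0; heap: [0-6 ALLOC][7-59 FREE]
Op 4: b = realloc(b, 3) -> b = 0; heap: [0-2 ALLOC][3-59 FREE]
Op 5: c = malloc(14) -> c = 3; heap: [0-2 ALLOC][3-16 ALLOC][17-59 FREE]
Op 6: d = malloc(15) -> d = 17; heap: [0-2 ALLOC][3-16 ALLOC][17-31 ALLOC][32-59 FREE]
Op 7: free(d) -> (freed d); heap: [0-2 ALLOC][3-16 ALLOC][17-59 FREE]
Op 8: free(c) -> (freed c); heap: [0-2 ALLOC][3-59 FREE]
malloc(7): first-fit scan over [0-2 ALLOC][3-59 FREE] -> 3

Answer: 3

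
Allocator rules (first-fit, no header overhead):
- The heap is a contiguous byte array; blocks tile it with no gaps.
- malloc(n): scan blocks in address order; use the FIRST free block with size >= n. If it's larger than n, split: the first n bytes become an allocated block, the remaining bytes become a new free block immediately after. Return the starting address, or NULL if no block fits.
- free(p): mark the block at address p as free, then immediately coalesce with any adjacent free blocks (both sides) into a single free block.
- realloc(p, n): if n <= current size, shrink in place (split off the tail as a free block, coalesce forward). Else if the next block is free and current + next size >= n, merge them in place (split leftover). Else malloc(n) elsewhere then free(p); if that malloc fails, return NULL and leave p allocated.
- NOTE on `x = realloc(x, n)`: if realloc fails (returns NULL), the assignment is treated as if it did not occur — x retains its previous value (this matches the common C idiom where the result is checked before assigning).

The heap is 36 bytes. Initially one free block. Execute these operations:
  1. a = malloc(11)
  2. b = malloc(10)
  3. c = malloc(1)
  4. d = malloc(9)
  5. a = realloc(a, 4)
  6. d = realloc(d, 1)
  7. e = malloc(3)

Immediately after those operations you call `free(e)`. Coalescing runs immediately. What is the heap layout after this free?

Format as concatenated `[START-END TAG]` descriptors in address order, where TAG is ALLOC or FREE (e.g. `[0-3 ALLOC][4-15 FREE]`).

Answer: [0-3 ALLOC][4-10 FREE][11-20 ALLOC][21-21 ALLOC][22-22 ALLOC][23-35 FREE]

Derivation:
Op 1: a = malloc(11) -> a = 0; heap: [0-10 ALLOC][11-35 FREE]
Op 2: b = malloc(10) -> b = 11; heap: [0-10 ALLOC][11-20 ALLOC][21-35 FREE]
Op 3: c = malloc(1) -> c = 21; heap: [0-10 ALLOC][11-20 ALLOC][21-21 ALLOC][22-35 FREE]
Op 4: d = malloc(9) -> d = 22; heap: [0-10 ALLOC][11-20 ALLOC][21-21 ALLOC][22-30 ALLOC][31-35 FREE]
Op 5: a = realloc(a, 4) -> a = 0; heap: [0-3 ALLOC][4-10 FREE][11-20 ALLOC][21-21 ALLOC][22-30 ALLOC][31-35 FREE]
Op 6: d = realloc(d, 1) -> d = 22; heap: [0-3 ALLOC][4-10 FREE][11-20 ALLOC][21-21 ALLOC][22-22 ALLOC][23-35 FREE]
Op 7: e = malloc(3) -> e = 4; heap: [0-3 ALLOC][4-6 ALLOC][7-10 FREE][11-20 ALLOC][21-21 ALLOC][22-22 ALLOC][23-35 FREE]
free(e): e = 4 -> block [4-6 ALLOC]; mark free, coalesce with adjacent free neighbors -> [0-3 ALLOC][4-10 FREE][11-20 ALLOC][21-21 ALLOC][22-22 ALLOC][23-35 FREE]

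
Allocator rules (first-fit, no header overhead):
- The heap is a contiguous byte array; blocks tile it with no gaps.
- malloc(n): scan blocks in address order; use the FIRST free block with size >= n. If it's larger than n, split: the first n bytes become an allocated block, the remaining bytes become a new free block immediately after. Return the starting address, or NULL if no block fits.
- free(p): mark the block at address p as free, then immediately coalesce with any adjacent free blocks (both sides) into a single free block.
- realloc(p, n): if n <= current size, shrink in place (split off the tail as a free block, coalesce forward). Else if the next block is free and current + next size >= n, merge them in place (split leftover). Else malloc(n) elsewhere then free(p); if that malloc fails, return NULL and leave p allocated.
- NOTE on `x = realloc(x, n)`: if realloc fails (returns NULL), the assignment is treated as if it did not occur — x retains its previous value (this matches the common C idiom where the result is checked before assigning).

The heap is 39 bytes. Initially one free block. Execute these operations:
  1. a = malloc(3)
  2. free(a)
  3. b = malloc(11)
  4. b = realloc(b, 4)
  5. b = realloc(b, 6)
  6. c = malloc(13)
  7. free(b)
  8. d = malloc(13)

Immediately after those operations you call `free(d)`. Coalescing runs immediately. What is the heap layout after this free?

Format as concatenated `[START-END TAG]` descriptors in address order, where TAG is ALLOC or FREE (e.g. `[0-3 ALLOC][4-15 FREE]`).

Op 1: a = malloc(3) -> a = 0; heap: [0-2 ALLOC][3-38 FREE]
Op 2: free(a) -> (freed a); heap: [0-38 FREE]
Op 3: b = malloc(11) -> b = 0; heap: [0-10 ALLOC][11-38 FREE]
Op 4: b = realloc(b, 4) -> b = 0; heap: [0-3 ALLOC][4-38 FREE]
Op 5: b = realloc(b, 6) -> b = 0; heap: [0-5 ALLOC][6-38 FREE]
Op 6: c = malloc(13) -> c = 6; heap: [0-5 ALLOC][6-18 ALLOC][19-38 FREE]
Op 7: free(b) -> (freed b); heap: [0-5 FREE][6-18 ALLOC][19-38 FREE]
Op 8: d = malloc(13) -> d = 19; heap: [0-5 FREE][6-18 ALLOC][19-31 ALLOC][32-38 FREE]
free(d): d = 19 -> block [19-31 ALLOC]; mark free, coalesce with adjacent free neighbors -> [0-5 FREE][6-18 ALLOC][19-38 FREE]

Answer: [0-5 FREE][6-18 ALLOC][19-38 FREE]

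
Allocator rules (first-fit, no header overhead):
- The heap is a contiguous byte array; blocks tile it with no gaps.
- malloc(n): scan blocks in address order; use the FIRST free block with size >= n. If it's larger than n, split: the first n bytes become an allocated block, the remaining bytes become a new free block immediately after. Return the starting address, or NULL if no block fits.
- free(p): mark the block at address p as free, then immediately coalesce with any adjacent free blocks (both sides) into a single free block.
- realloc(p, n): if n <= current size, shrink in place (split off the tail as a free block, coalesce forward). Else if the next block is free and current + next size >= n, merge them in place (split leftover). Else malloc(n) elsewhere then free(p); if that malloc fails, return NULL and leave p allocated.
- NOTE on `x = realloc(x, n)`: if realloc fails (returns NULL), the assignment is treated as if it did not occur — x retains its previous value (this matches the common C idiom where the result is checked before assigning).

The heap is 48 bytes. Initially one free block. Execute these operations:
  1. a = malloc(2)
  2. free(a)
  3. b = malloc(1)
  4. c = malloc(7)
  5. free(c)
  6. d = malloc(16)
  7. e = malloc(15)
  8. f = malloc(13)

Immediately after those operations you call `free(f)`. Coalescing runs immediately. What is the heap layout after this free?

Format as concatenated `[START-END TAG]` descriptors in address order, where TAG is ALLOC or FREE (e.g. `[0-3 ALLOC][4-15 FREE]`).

Answer: [0-0 ALLOC][1-16 ALLOC][17-31 ALLOC][32-47 FREE]

Derivation:
Op 1: a = malloc(2) -> a = 0; heap: [0-1 ALLOC][2-47 FREE]
Op 2: free(a) -> (freed a); heap: [0-47 FREE]
Op 3: b = malloc(1) -> b = 0; heap: [0-0 ALLOC][1-47 FREE]
Op 4: c = malloc(7) -> c = 1; heap: [0-0 ALLOC][1-7 ALLOC][8-47 FREE]
Op 5: free(c) -> (freed c); heap: [0-0 ALLOC][1-47 FREE]
Op 6: d = malloc(16) -> d = 1; heap: [0-0 ALLOC][1-16 ALLOC][17-47 FREE]
Op 7: e = malloc(15) -> e = 17; heap: [0-0 ALLOC][1-16 ALLOC][17-31 ALLOC][32-47 FREE]
Op 8: f = malloc(13) -> f = 32; heap: [0-0 ALLOC][1-16 ALLOC][17-31 ALLOC][32-44 ALLOC][45-47 FREE]
free(f): f = 32 -> block [32-44 ALLOC]; mark free, coalesce with adjacent free neighbors -> [0-0 ALLOC][1-16 ALLOC][17-31 ALLOC][32-47 FREE]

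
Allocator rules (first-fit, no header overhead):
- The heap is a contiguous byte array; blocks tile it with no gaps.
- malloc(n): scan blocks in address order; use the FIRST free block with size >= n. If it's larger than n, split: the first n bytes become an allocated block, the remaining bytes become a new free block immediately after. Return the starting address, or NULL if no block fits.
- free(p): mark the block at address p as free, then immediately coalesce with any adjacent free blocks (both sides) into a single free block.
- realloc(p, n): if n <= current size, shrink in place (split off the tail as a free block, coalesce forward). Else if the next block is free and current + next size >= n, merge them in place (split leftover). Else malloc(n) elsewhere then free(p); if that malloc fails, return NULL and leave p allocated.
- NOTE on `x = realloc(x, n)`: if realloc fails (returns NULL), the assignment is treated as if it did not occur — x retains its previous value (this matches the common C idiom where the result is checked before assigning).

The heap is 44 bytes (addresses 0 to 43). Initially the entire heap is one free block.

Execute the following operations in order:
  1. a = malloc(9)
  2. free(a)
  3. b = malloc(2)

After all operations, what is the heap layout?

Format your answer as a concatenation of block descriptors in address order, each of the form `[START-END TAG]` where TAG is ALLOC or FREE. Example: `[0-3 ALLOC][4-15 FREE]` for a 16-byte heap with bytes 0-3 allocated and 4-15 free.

Op 1: a = malloc(9) -> a = 0; heap: [0-8 ALLOC][9-43 FREE]
Op 2: free(a) -> (freed a); heap: [0-43 FREE]
Op 3: b = malloc(2) -> b = 0; heap: [0-1 ALLOC][2-43 FREE]

Answer: [0-1 ALLOC][2-43 FREE]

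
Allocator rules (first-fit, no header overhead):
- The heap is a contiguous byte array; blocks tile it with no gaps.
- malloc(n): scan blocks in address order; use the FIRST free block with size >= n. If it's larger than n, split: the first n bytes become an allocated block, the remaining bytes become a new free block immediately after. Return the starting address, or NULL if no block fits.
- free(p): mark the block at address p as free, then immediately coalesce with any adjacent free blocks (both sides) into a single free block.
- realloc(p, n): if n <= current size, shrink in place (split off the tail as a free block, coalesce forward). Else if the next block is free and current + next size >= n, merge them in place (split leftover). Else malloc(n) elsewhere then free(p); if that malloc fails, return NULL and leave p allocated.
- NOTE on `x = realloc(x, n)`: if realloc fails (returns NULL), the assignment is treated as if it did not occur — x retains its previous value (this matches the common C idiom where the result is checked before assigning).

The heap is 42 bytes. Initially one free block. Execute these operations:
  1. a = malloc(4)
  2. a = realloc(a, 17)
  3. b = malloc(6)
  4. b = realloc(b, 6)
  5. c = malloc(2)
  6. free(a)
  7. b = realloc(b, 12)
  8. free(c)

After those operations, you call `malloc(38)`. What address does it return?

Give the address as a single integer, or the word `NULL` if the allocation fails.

Answer: NULL

Derivation:
Op 1: a = malloc(4) -> a = 0; heap: [0-3 ALLOC][4-41 FREE]
Op 2: a = realloc(a, 17) -> a = 0; heap: [0-16 ALLOC][17-41 FREE]
Op 3: b = malloc(6) -> b = 17; heap: [0-16 ALLOC][17-22 ALLOC][23-41 FREE]
Op 4: b = realloc(b, 6) -> b = 17; heap: [0-16 ALLOC][17-22 ALLOC][23-41 FREE]
Op 5: c = malloc(2) -> c = 23; heap: [0-16 ALLOC][17-22 ALLOC][23-24 ALLOC][25-41 FREE]
Op 6: free(a) -> (freed a); heap: [0-16 FREE][17-22 ALLOC][23-24 ALLOC][25-41 FREE]
Op 7: b = realloc(b, 12) -> b = 0; heap: [0-11 ALLOC][12-22 FREE][23-24 ALLOC][25-41 FREE]
Op 8: free(c) -> (freed c); heap: [0-11 ALLOC][12-41 FREE]
malloc(38): first-fit scan over [0-11 ALLOC][12-41 FREE] -> NULL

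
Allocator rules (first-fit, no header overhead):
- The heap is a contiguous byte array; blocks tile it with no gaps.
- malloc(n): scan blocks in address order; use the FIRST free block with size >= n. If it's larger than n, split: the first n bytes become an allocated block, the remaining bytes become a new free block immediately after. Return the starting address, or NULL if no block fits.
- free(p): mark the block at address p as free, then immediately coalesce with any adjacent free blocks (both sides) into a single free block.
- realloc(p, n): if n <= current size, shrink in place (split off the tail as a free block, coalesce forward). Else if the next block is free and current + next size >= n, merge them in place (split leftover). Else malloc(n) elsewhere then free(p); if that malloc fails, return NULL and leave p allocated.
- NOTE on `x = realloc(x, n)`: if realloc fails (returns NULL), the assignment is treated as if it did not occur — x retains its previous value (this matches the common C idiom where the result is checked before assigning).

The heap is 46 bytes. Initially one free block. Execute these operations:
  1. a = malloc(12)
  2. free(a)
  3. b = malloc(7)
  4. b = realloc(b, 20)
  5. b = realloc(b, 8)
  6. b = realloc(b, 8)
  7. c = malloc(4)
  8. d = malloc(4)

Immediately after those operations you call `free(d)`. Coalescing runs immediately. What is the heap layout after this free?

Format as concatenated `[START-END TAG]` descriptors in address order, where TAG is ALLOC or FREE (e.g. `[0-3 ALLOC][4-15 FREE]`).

Op 1: a = malloc(12) -> a = 0; heap: [0-11 ALLOC][12-45 FREE]
Op 2: free(a) -> (freed a); heap: [0-45 FREE]
Op 3: b = malloc(7) -> b = 0; heap: [0-6 ALLOC][7-45 FREE]
Op 4: b = realloc(b, 20) -> b = 0; heap: [0-19 ALLOC][20-45 FREE]
Op 5: b = realloc(b, 8) -> b = 0; heap: [0-7 ALLOC][8-45 FREE]
Op 6: b = realloc(b, 8) -> b = 0; heap: [0-7 ALLOC][8-45 FREE]
Op 7: c = malloc(4) -> c = 8; heap: [0-7 ALLOC][8-11 ALLOC][12-45 FREE]
Op 8: d = malloc(4) -> d = 12; heap: [0-7 ALLOC][8-11 ALLOC][12-15 ALLOC][16-45 FREE]
free(d): d = 12 -> block [12-15 ALLOC]; mark free, coalesce with adjacent free neighbors -> [0-7 ALLOC][8-11 ALLOC][12-45 FREE]

Answer: [0-7 ALLOC][8-11 ALLOC][12-45 FREE]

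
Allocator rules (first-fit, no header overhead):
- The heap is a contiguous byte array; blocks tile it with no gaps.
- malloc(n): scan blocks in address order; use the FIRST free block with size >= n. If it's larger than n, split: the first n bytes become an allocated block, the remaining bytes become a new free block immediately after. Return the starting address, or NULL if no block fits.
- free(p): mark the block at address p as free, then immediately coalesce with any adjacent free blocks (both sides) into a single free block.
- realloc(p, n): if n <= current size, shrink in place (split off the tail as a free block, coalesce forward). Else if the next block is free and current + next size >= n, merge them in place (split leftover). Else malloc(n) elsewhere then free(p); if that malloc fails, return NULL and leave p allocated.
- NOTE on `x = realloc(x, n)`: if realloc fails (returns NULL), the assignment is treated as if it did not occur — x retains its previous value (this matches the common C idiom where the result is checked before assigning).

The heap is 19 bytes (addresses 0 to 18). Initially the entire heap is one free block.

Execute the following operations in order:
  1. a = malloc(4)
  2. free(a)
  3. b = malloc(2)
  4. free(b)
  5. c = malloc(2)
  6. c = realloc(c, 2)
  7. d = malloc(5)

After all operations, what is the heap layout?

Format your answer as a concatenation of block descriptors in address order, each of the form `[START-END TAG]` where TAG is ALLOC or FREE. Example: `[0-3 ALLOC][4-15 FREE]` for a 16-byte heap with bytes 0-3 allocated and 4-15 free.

Answer: [0-1 ALLOC][2-6 ALLOC][7-18 FREE]

Derivation:
Op 1: a = malloc(4) -> a = 0; heap: [0-3 ALLOC][4-18 FREE]
Op 2: free(a) -> (freed a); heap: [0-18 FREE]
Op 3: b = malloc(2) -> b = 0; heap: [0-1 ALLOC][2-18 FREE]
Op 4: free(b) -> (freed b); heap: [0-18 FREE]
Op 5: c = malloc(2) -> c = 0; heap: [0-1 ALLOC][2-18 FREE]
Op 6: c = realloc(c, 2) -> c = 0; heap: [0-1 ALLOC][2-18 FREE]
Op 7: d = malloc(5) -> d = 2; heap: [0-1 ALLOC][2-6 ALLOC][7-18 FREE]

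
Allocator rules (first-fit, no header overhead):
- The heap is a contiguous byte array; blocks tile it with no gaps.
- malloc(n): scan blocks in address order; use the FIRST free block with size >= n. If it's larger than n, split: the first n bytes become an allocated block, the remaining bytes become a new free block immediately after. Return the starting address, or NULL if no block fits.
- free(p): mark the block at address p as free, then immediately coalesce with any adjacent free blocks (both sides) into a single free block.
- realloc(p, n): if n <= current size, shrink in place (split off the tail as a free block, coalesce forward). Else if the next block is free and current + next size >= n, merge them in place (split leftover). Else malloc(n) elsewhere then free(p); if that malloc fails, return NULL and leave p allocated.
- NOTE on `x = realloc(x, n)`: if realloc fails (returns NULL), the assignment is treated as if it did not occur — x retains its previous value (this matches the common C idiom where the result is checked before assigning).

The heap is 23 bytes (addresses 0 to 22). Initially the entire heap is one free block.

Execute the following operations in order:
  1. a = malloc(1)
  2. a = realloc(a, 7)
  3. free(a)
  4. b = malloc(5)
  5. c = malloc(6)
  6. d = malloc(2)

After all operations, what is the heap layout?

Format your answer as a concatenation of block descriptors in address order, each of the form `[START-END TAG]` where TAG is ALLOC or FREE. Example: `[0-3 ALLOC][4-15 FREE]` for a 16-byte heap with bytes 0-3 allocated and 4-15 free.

Op 1: a = malloc(1) -> a = 0; heap: [0-0 ALLOC][1-22 FREE]
Op 2: a = realloc(a, 7) -> a = 0; heap: [0-6 ALLOC][7-22 FREE]
Op 3: free(a) -> (freed a); heap: [0-22 FREE]
Op 4: b = malloc(5) -> b = 0; heap: [0-4 ALLOC][5-22 FREE]
Op 5: c = malloc(6) -> c = 5; heap: [0-4 ALLOC][5-10 ALLOC][11-22 FREE]
Op 6: d = malloc(2) -> d = 11; heap: [0-4 ALLOC][5-10 ALLOC][11-12 ALLOC][13-22 FREE]

Answer: [0-4 ALLOC][5-10 ALLOC][11-12 ALLOC][13-22 FREE]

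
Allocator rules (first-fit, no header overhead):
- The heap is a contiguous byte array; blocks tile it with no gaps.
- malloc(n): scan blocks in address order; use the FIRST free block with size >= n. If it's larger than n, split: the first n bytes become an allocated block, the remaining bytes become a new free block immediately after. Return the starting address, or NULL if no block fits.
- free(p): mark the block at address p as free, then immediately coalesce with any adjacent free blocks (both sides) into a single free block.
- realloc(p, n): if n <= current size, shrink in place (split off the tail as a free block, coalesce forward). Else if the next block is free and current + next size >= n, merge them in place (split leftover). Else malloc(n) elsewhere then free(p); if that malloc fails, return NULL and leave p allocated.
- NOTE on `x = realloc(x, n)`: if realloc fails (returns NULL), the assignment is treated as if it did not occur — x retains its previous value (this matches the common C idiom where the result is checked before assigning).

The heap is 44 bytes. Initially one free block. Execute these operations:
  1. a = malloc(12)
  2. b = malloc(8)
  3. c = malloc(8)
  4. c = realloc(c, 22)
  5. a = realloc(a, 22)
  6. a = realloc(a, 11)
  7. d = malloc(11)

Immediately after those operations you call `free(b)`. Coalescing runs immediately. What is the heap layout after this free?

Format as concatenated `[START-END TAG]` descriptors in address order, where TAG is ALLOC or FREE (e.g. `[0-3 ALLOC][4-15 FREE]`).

Answer: [0-10 ALLOC][11-19 FREE][20-41 ALLOC][42-43 FREE]

Derivation:
Op 1: a = malloc(12) -> a = 0; heap: [0-11 ALLOC][12-43 FREE]
Op 2: b = malloc(8) -> b = 12; heap: [0-11 ALLOC][12-19 ALLOC][20-43 FREE]
Op 3: c = malloc(8) -> c = 20; heap: [0-11 ALLOC][12-19 ALLOC][20-27 ALLOC][28-43 FREE]
Op 4: c = realloc(c, 22) -> c = 20; heap: [0-11 ALLOC][12-19 ALLOC][20-41 ALLOC][42-43 FREE]
Op 5: a = realloc(a, 22) -> NULL (a unchanged); heap: [0-11 ALLOC][12-19 ALLOC][20-41 ALLOC][42-43 FREE]
Op 6: a = realloc(a, 11) -> a = 0; heap: [0-10 ALLOC][11-11 FREE][12-19 ALLOC][20-41 ALLOC][42-43 FREE]
Op 7: d = malloc(11) -> d = NULL; heap: [0-10 ALLOC][11-11 FREE][12-19 ALLOC][20-41 ALLOC][42-43 FREE]
free(b): b = 12 -> block [12-19 ALLOC]; mark free, coalesce with adjacent free neighbors -> [0-10 ALLOC][11-19 FREE][20-41 ALLOC][42-43 FREE]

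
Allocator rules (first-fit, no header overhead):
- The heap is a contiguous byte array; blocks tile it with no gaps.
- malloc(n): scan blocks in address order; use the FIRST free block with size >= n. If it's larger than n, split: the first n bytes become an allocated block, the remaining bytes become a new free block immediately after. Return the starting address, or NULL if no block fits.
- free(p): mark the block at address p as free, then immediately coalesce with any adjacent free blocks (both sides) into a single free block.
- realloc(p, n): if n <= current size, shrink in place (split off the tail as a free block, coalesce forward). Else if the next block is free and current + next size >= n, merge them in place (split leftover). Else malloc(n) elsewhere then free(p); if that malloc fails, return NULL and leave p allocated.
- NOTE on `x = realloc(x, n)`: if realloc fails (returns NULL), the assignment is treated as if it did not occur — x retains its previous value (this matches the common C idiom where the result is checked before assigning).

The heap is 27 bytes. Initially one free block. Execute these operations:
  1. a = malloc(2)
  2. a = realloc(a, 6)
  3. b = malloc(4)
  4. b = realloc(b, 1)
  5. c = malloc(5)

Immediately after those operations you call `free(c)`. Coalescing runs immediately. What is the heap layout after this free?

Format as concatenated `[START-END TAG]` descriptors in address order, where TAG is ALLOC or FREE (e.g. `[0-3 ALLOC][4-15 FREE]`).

Answer: [0-5 ALLOC][6-6 ALLOC][7-26 FREE]

Derivation:
Op 1: a = malloc(2) -> a = 0; heap: [0-1 ALLOC][2-26 FREE]
Op 2: a = realloc(a, 6) -> a = 0; heap: [0-5 ALLOC][6-26 FREE]
Op 3: b = malloc(4) -> b = 6; heap: [0-5 ALLOC][6-9 ALLOC][10-26 FREE]
Op 4: b = realloc(b, 1) -> b = 6; heap: [0-5 ALLOC][6-6 ALLOC][7-26 FREE]
Op 5: c = malloc(5) -> c = 7; heap: [0-5 ALLOC][6-6 ALLOC][7-11 ALLOC][12-26 FREE]
free(c): c = 7 -> block [7-11 ALLOC]; mark free, coalesce with adjacent free neighbors -> [0-5 ALLOC][6-6 ALLOC][7-26 FREE]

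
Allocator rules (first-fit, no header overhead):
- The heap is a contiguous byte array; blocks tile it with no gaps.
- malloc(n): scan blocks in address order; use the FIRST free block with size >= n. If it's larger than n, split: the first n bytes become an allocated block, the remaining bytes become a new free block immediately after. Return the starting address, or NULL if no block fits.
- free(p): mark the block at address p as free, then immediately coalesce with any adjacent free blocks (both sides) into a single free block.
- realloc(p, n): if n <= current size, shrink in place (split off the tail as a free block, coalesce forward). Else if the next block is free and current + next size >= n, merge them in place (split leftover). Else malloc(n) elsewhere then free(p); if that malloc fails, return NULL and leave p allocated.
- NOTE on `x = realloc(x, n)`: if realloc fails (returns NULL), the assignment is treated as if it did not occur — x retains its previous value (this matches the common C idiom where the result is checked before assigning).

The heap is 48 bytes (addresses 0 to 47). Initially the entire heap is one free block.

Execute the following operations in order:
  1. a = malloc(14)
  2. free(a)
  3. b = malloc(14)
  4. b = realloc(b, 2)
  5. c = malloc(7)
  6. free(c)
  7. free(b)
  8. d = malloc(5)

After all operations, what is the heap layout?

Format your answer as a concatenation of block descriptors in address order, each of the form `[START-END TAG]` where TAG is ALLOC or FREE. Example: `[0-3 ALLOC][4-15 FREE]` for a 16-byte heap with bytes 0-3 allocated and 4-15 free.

Answer: [0-4 ALLOC][5-47 FREE]

Derivation:
Op 1: a = malloc(14) -> a = 0; heap: [0-13 ALLOC][14-47 FREE]
Op 2: free(a) -> (freed a); heap: [0-47 FREE]
Op 3: b = malloc(14) -> b = 0; heap: [0-13 ALLOC][14-47 FREE]
Op 4: b = realloc(b, 2) -> b = 0; heap: [0-1 ALLOC][2-47 FREE]
Op 5: c = malloc(7) -> c = 2; heap: [0-1 ALLOC][2-8 ALLOC][9-47 FREE]
Op 6: free(c) -> (freed c); heap: [0-1 ALLOC][2-47 FREE]
Op 7: free(b) -> (freed b); heap: [0-47 FREE]
Op 8: d = malloc(5) -> d = 0; heap: [0-4 ALLOC][5-47 FREE]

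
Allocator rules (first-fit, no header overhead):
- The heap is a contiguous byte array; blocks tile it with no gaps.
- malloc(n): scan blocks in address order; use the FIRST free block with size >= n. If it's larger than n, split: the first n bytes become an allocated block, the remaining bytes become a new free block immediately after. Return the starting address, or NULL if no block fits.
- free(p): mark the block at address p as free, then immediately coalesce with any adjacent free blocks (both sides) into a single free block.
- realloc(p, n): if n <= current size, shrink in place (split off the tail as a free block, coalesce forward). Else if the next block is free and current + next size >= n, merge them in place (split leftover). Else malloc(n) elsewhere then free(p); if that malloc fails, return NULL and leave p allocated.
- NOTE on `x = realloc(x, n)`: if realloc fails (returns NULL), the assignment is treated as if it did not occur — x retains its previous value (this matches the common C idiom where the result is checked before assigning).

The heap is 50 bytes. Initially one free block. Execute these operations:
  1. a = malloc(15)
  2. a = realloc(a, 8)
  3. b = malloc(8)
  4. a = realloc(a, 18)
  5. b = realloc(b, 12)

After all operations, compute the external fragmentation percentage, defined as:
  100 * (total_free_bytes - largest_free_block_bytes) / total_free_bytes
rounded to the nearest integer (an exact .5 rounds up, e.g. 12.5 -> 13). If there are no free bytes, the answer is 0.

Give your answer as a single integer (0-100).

Op 1: a = malloc(15) -> a = 0; heap: [0-14 ALLOC][15-49 FREE]
Op 2: a = realloc(a, 8) -> a = 0; heap: [0-7 ALLOC][8-49 FREE]
Op 3: b = malloc(8) -> b = 8; heap: [0-7 ALLOC][8-15 ALLOC][16-49 FREE]
Op 4: a = realloc(a, 18) -> a = 16; heap: [0-7 FREE][8-15 ALLOC][16-33 ALLOC][34-49 FREE]
Op 5: b = realloc(b, 12) -> b = 34; heap: [0-15 FREE][16-33 ALLOC][34-45 ALLOC][46-49 FREE]
Free blocks: [16 4] total_free=20 largest=16 -> 100*(20-16)/20 = 400/20 = 20

Answer: 20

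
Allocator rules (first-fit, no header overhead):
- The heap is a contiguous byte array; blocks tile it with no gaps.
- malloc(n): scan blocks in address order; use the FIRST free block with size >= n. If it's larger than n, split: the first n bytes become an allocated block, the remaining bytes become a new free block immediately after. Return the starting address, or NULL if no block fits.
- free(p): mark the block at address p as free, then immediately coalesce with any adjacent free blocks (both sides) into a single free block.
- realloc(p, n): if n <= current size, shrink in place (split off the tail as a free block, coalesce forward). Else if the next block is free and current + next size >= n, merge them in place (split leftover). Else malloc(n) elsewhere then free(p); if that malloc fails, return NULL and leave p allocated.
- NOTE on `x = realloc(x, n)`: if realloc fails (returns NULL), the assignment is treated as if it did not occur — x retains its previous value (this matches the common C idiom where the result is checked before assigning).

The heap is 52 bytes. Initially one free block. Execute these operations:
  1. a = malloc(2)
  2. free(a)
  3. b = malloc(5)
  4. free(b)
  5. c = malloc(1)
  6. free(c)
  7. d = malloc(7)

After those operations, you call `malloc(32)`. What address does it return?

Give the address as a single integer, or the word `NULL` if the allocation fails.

Answer: 7

Derivation:
Op 1: a = malloc(2) -> a = 0; heap: [0-1 ALLOC][2-51 FREE]
Op 2: free(a) -> (freed a); heap: [0-51 FREE]
Op 3: b = malloc(5) -> b = 0; heap: [0-4 ALLOC][5-51 FREE]
Op 4: free(b) -> (freed b); heap: [0-51 FREE]
Op 5: c = malloc(1) -> c = 0; heap: [0-0 ALLOC][1-51 FREE]
Op 6: free(c) -> (freed c); heap: [0-51 FREE]
Op 7: d = malloc(7) -> d = 0; heap: [0-6 ALLOC][7-51 FREE]
malloc(32): first-fit scan over [0-6 ALLOC][7-51 FREE] -> 7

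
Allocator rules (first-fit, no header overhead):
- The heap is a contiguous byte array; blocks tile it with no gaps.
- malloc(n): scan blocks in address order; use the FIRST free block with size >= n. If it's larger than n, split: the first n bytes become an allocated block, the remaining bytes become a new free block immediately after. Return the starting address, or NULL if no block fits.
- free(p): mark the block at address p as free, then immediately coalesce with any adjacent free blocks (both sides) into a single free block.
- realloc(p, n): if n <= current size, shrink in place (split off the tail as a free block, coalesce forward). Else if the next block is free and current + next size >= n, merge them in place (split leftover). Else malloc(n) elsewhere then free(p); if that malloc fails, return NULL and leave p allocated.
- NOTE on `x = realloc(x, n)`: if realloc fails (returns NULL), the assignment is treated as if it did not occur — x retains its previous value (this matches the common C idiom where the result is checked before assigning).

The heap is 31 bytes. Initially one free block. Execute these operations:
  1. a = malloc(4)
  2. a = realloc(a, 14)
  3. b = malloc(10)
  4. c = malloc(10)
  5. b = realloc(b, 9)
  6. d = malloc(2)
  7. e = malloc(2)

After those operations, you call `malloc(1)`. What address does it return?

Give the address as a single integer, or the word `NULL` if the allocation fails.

Op 1: a = malloc(4) -> a = 0; heap: [0-3 ALLOC][4-30 FREE]
Op 2: a = realloc(a, 14) -> a = 0; heap: [0-13 ALLOC][14-30 FREE]
Op 3: b = malloc(10) -> b = 14; heap: [0-13 ALLOC][14-23 ALLOC][24-30 FREE]
Op 4: c = malloc(10) -> c = NULL; heap: [0-13 ALLOC][14-23 ALLOC][24-30 FREE]
Op 5: b = realloc(b, 9) -> b = 14; heap: [0-13 ALLOC][14-22 ALLOC][23-30 FREE]
Op 6: d = malloc(2) -> d = 23; heap: [0-13 ALLOC][14-22 ALLOC][23-24 ALLOC][25-30 FREE]
Op 7: e = malloc(2) -> e = 25; heap: [0-13 ALLOC][14-22 ALLOC][23-24 ALLOC][25-26 ALLOC][27-30 FREE]
malloc(1): first-fit scan over [0-13 ALLOC][14-22 ALLOC][23-24 ALLOC][25-26 ALLOC][27-30 FREE] -> 27

Answer: 27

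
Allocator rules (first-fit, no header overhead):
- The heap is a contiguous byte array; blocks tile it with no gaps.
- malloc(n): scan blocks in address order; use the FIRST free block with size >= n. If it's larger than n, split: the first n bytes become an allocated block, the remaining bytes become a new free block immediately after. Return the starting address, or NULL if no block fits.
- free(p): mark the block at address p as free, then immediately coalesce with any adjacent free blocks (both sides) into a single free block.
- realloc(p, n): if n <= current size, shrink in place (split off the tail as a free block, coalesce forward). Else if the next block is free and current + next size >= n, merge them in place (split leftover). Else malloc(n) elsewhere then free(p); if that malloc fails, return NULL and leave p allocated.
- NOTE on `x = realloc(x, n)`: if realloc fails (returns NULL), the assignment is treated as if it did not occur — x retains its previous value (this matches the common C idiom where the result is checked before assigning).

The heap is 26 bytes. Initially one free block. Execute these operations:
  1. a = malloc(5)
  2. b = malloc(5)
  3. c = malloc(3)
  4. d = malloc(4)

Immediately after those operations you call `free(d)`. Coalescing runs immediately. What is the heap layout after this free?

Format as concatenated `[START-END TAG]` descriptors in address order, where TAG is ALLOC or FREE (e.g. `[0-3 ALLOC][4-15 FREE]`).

Answer: [0-4 ALLOC][5-9 ALLOC][10-12 ALLOC][13-25 FREE]

Derivation:
Op 1: a = malloc(5) -> a = 0; heap: [0-4 ALLOC][5-25 FREE]
Op 2: b = malloc(5) -> b = 5; heap: [0-4 ALLOC][5-9 ALLOC][10-25 FREE]
Op 3: c = malloc(3) -> c = 10; heap: [0-4 ALLOC][5-9 ALLOC][10-12 ALLOC][13-25 FREE]
Op 4: d = malloc(4) -> d = 13; heap: [0-4 ALLOC][5-9 ALLOC][10-12 ALLOC][13-16 ALLOC][17-25 FREE]
free(d): d = 13 -> block [13-16 ALLOC]; mark free, coalesce with adjacent free neighbors -> [0-4 ALLOC][5-9 ALLOC][10-12 ALLOC][13-25 FREE]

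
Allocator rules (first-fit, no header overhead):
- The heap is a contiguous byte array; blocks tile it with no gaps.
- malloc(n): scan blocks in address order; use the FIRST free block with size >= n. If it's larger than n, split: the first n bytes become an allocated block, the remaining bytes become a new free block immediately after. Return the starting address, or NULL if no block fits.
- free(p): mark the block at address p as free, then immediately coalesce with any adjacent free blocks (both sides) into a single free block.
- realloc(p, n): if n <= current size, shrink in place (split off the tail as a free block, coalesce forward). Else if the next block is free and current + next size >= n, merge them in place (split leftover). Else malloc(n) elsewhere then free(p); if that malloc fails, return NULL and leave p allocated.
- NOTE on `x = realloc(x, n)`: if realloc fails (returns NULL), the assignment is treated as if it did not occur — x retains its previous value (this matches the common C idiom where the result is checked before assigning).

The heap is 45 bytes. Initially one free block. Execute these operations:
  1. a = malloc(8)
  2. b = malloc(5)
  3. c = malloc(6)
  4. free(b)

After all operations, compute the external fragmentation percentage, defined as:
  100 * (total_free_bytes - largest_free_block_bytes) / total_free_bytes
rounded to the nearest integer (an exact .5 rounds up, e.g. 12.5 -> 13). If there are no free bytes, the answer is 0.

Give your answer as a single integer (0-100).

Answer: 16

Derivation:
Op 1: a = malloc(8) -> a = 0; heap: [0-7 ALLOC][8-44 FREE]
Op 2: b = malloc(5) -> b = 8; heap: [0-7 ALLOC][8-12 ALLOC][13-44 FREE]
Op 3: c = malloc(6) -> c = 13; heap: [0-7 ALLOC][8-12 ALLOC][13-18 ALLOC][19-44 FREE]
Op 4: free(b) -> (freed b); heap: [0-7 ALLOC][8-12 FREE][13-18 ALLOC][19-44 FREE]
Free blocks: [5 26] total_free=31 largest=26 -> 100*(31-26)/31 = 500/31 ≈ 16.129 -> rounds to 16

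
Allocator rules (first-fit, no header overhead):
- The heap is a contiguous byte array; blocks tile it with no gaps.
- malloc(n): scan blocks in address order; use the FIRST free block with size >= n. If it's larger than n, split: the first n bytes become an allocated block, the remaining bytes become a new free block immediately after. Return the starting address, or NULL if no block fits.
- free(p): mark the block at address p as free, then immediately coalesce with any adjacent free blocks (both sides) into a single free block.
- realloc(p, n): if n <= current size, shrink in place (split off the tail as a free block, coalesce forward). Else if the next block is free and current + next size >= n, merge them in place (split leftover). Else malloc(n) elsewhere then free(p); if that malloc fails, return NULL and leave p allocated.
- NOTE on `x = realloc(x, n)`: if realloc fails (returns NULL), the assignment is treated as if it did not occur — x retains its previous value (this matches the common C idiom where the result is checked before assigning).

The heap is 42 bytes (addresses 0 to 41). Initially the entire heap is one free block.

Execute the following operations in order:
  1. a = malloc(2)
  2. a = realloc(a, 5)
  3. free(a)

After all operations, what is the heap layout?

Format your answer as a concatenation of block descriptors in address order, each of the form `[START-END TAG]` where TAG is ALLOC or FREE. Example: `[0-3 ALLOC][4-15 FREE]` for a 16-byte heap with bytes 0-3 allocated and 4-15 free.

Op 1: a = malloc(2) -> a = 0; heap: [0-1 ALLOC][2-41 FREE]
Op 2: a = realloc(a, 5) -> a = 0; heap: [0-4 ALLOC][5-41 FREE]
Op 3: free(a) -> (freed a); heap: [0-41 FREE]

Answer: [0-41 FREE]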